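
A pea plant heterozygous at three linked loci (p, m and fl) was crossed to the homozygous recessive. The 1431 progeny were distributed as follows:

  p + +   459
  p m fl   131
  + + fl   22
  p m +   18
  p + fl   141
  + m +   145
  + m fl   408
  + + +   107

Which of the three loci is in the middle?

The two most frequent reciprocal classes, p + + and + m fl, are the parental types, so the F1 was p + + / + m fl.
The two rarest classes, p m + and + + fl, are the double crossovers. Comparing them with the parentals, only the m allele has switched, so m is the middle locus and the order is p – m – fl.

m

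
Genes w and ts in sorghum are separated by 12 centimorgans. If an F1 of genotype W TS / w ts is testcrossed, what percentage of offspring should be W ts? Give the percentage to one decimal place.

6.0%

A map distance of 12 centimorgans corresponds to a recombination frequency of 0.120.
The F1 is W TS / w ts, so W ts is a recombinant gamete class with expected frequency r/2 = 0.120/2 = 0.0600.
That is 0.0600 = 6.0% of the progeny.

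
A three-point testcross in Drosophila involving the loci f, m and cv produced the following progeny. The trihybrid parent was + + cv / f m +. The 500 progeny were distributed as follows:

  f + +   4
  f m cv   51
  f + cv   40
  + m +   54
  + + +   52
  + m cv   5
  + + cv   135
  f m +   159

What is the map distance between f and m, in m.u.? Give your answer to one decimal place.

The two rarest classes, + m cv and f + +, are the double crossovers. Comparing them with the parentals, only the m allele has switched, so m is the middle locus and the order is f – m – cv.
Crossovers in the f–m interval produce the single-crossover classes f + cv and + m + (40 + 54 = 94) plus the double crossovers (9).
RF(f–m) = (94 + 9) / 500 = 103/500 = 0.2060 → 20.6 m.u.

20.6 m.u.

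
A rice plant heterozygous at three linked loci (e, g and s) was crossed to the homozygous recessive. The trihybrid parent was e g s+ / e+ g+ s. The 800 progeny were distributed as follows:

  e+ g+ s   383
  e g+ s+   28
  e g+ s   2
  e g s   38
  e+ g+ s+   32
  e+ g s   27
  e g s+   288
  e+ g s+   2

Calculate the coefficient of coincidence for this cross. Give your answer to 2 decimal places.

0.73

The two rarest classes, e+ g s+ and e g+ s, are the double crossovers. Comparing them with the parentals, only the e allele has switched, so e is the middle locus and the order is s – e – g.
s–e: (70 + 4)/800 = 0.0925; e–g: (55 + 4)/800 = 0.0737.
Expected DCO frequency = 0.0925 × 0.0737 ≈ 0.00682; observed = 4/800 ≈ 0.00500.
Coefficient of coincidence = 0.00500/0.00682 ≈ 0.73.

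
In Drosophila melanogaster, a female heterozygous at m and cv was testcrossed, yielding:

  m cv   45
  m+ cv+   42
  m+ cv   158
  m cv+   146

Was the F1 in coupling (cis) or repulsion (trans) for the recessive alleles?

The two most frequent classes are m+ cv (158) and m cv+ (146); these are the parental (non-recombinant) types.
So the F1 carried m+ cv on one chromosome and m cv+ on the other — the recessive alleles are on opposite chromosomes (trans / repulsion).

trans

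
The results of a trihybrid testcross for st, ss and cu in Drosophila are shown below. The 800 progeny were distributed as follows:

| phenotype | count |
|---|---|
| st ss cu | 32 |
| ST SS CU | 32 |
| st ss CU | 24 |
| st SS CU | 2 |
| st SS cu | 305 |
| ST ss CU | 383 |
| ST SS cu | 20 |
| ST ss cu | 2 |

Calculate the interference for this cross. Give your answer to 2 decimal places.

The two most frequent reciprocal classes, ST ss CU and st SS cu, are the parental types, so the F1 was ST ss CU / st SS cu.
The two rarest classes, ST ss cu and st SS CU, are the double crossovers. Comparing them with the parentals, only the cu allele has switched, so cu is the middle locus and the order is st – cu – ss.
st–cu: (44 + 4)/800 = 0.0600; cu–ss: (64 + 4)/800 = 0.0850.
Expected DCO frequency = 0.0600 × 0.0850 ≈ 0.00510; observed = 4/800 ≈ 0.00500.
Coefficient of coincidence = 0.00500/0.00510 ≈ 0.98; interference = 1 − 0.98 = 0.02.

0.02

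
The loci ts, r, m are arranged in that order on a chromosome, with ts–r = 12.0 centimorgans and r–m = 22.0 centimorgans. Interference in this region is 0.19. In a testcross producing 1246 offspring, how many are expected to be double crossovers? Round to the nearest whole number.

Map distances give recombination frequencies of 0.120 and 0.220 for the two intervals.
With interference 0.19 (so coincidence = 0.81), expected double-crossover frequency = 0.120 × 0.220 × 0.81 = 0.02138.
Expected number = 0.02138 × 1246 = 26.64 ≈ 27.

27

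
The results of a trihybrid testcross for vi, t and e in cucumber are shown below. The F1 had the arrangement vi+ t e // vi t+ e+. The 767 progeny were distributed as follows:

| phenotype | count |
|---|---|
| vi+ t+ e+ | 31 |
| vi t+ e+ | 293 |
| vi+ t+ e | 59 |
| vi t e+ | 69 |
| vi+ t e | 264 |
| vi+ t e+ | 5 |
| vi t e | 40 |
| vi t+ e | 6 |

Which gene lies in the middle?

The two rarest classes, vi+ t e+ and vi t+ e, are the double crossovers. Comparing them with the parentals, only the e allele has switched, so e is the middle locus and the order is vi – e – t.

e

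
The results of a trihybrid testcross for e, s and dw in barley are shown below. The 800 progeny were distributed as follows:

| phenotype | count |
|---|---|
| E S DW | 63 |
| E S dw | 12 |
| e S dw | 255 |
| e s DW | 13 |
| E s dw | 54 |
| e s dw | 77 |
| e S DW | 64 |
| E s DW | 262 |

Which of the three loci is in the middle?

e

The two most frequent reciprocal classes, e S dw and E s DW, are the parental types, so the F1 was e S dw / E s DW.
The two rarest classes, E S dw and e s DW, are the double crossovers. Comparing them with the parentals, only the e allele has switched, so e is the middle locus and the order is dw – e – s.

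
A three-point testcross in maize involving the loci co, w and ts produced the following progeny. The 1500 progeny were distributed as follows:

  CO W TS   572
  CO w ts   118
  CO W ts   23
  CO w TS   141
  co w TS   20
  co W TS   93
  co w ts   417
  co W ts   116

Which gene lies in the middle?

ts

The two most frequent reciprocal classes, CO W TS and co w ts, are the parental types, so the F1 was CO W TS / co w ts.
The two rarest classes, CO W ts and co w TS, are the double crossovers. Comparing them with the parentals, only the ts allele has switched, so ts is the middle locus and the order is co – ts – w.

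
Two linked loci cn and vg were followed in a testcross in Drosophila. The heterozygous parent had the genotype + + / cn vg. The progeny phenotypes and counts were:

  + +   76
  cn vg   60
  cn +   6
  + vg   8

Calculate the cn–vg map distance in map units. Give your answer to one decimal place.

9.3 map units

The recombinant classes are + vg and cn +: 8 + 6 = 14.
Recombination frequency = 14/150 = 0.0933 ≈ 9.3%, i.e. 9.3 map units.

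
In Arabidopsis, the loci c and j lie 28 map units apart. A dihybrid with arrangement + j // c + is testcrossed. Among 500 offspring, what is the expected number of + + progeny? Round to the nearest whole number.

A map distance of 28 map units corresponds to a recombination frequency of 0.280.
The F1 is + j / c +, so + + is a recombinant gamete class with expected frequency r/2 = 0.280/2 = 0.1400.
Expected number = 0.1400 × 500 = 70.00 ≈ 70.

70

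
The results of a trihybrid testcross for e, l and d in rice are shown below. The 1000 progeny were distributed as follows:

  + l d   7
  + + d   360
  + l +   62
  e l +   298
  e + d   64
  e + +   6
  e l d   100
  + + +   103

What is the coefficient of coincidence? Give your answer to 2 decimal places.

The two most frequent reciprocal classes, + + d and e l +, are the parental types, so the F1 was + + d / e l +.
The two rarest classes, + l d and e + +, are the double crossovers. Comparing them with the parentals, only the l allele has switched, so l is the middle locus and the order is e – l – d.
e–l: (126 + 13)/1000 = 0.1390; l–d: (203 + 13)/1000 = 0.2160.
Expected DCO frequency = 0.1390 × 0.2160 ≈ 0.03002; observed = 13/1000 ≈ 0.01300.
Coefficient of coincidence = 0.01300/0.03002 ≈ 0.43.

0.43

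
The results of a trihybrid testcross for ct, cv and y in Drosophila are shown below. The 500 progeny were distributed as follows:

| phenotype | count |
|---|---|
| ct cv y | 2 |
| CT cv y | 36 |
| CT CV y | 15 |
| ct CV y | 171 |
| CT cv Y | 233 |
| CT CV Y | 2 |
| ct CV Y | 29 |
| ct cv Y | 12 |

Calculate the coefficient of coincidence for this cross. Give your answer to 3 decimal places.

The two most frequent reciprocal classes, ct CV y and CT cv Y, are the parental types, so the F1 was ct CV y / CT cv Y.
The two rarest classes, ct cv y and CT CV Y, are the double crossovers. Comparing them with the parentals, only the cv allele has switched, so cv is the middle locus and the order is y – cv – ct.
y–cv: (65 + 4)/500 = 0.1380; cv–ct: (27 + 4)/500 = 0.0620.
Expected DCO frequency = 0.1380 × 0.0620 ≈ 0.00856; observed = 4/500 ≈ 0.00800.
Coefficient of coincidence = 0.00800/0.00856 ≈ 0.935.

0.935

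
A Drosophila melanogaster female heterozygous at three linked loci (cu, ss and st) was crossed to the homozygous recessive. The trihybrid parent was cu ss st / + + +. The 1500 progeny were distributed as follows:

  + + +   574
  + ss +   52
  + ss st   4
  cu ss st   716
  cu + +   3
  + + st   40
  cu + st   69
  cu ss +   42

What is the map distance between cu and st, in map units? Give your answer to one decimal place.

The two rarest classes, + ss st and cu + +, are the double crossovers. Comparing them with the parentals, only the cu allele has switched, so cu is the middle locus and the order is st – cu – ss.
Crossovers in the st–cu interval produce the single-crossover classes cu ss + and + + st (42 + 40 = 82) plus the double crossovers (7).
RF(st–cu) = (82 + 7) / 1500 = 89/1500 = 0.0593 → 5.9 map units.

5.9 map units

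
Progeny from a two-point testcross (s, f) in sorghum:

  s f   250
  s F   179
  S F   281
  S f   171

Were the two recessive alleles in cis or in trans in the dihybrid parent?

cis

The two most frequent classes are S F (281) and s f (250); these are the parental (non-recombinant) types.
So the F1 carried S F on one chromosome and s f on the other — the recessive alleles are on the same chromosome (cis / coupling).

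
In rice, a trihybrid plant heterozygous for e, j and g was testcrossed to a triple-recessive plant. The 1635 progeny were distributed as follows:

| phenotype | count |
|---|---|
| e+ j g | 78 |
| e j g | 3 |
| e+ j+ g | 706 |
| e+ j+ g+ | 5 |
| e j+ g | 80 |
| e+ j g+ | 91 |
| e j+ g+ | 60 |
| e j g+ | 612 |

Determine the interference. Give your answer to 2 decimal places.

0.50

The two most frequent reciprocal classes, e+ j+ g and e j g+, are the parental types, so the F1 was e+ j+ g / e j g+.
The two rarest classes, e+ j+ g+ and e j g, are the double crossovers. Comparing them with the parentals, only the g allele has switched, so g is the middle locus and the order is j – g – e.
j–g: (138 + 8)/1635 = 0.0893; g–e: (171 + 8)/1635 = 0.1095.
Expected DCO frequency = 0.0893 × 0.1095 ≈ 0.00978; observed = 8/1635 ≈ 0.00489.
Coefficient of coincidence = 0.00489/0.00978 ≈ 0.50; interference = 1 − 0.50 = 0.50.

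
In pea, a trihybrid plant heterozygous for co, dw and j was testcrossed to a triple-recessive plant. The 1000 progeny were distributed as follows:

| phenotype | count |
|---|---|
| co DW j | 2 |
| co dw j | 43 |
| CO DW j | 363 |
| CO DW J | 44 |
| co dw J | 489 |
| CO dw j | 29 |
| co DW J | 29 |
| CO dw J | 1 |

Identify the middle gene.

co

The two most frequent reciprocal classes, CO DW j and co dw J, are the parental types, so the F1 was CO DW j / co dw J.
The two rarest classes, co DW j and CO dw J, are the double crossovers. Comparing them with the parentals, only the co allele has switched, so co is the middle locus and the order is dw – co – j.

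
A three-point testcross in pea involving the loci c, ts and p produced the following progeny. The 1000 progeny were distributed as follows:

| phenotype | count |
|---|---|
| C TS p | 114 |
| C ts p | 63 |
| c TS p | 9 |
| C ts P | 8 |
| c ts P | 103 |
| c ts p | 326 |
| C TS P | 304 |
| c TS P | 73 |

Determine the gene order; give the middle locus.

ts

The two most frequent reciprocal classes, c ts p and C TS P, are the parental types, so the F1 was c ts p / C TS P.
The two rarest classes, c TS p and C ts P, are the double crossovers. Comparing them with the parentals, only the ts allele has switched, so ts is the middle locus and the order is c – ts – p.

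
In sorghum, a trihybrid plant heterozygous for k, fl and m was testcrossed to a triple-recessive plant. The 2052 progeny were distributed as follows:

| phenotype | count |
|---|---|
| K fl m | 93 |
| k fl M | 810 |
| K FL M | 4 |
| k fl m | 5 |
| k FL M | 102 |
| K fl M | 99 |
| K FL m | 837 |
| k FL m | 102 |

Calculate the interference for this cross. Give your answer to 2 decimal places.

The two most frequent reciprocal classes, K FL m and k fl M, are the parental types, so the F1 was K FL m / k fl M.
The two rarest classes, K FL M and k fl m, are the double crossovers. Comparing them with the parentals, only the m allele has switched, so m is the middle locus and the order is fl – m – k.
fl–m: (195 + 9)/2052 = 0.0994; m–k: (201 + 9)/2052 = 0.1023.
Expected DCO frequency = 0.0994 × 0.1023 ≈ 0.01017; observed = 9/2052 ≈ 0.00439.
Coefficient of coincidence = 0.00439/0.01017 ≈ 0.43; interference = 1 − 0.43 = 0.57.

0.57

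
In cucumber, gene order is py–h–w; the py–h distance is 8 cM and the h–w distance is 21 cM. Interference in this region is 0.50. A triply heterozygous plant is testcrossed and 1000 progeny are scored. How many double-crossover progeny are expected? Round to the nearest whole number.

8

Map distances give recombination frequencies of 0.080 and 0.210 for the two intervals.
With interference 0.50 (so coincidence = 0.50), expected double-crossover frequency = 0.080 × 0.210 × 0.50 = 0.00840.
Expected number = 0.00840 × 1000 = 8.40 ≈ 8.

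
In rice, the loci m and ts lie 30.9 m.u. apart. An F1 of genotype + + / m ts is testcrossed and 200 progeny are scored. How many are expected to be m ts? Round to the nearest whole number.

69

A map distance of 30.9 m.u. corresponds to a recombination frequency of 0.309.
The F1 is + + / m ts, so m ts is a parental gamete class with expected frequency (1 − r)/2 = 0.691/2 = 0.3455.
Expected number = 0.3455 × 200 = 69.10 ≈ 69.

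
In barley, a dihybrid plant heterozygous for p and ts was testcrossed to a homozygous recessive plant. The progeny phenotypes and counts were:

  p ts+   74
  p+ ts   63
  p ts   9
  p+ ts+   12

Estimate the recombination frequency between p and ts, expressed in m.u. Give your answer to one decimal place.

The two most frequent classes, p+ ts (63) and p ts+ (74), are the parental types, so the F1 was p+ ts / p ts+.
The recombinant classes are p+ ts+ and p ts: 12 + 9 = 21.
Recombination frequency = 21/158 = 0.1329 ≈ 13.3%, i.e. 13.3 m.u.

13.3 m.u.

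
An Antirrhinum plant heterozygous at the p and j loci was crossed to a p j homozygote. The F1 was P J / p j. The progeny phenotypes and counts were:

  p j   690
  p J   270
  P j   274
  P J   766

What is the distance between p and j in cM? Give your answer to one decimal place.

27.2 cM

The recombinant classes are P j and p J: 274 + 270 = 544.
Recombination frequency = 544/2000 = 0.2720 ≈ 27.2%, i.e. 27.2 cM.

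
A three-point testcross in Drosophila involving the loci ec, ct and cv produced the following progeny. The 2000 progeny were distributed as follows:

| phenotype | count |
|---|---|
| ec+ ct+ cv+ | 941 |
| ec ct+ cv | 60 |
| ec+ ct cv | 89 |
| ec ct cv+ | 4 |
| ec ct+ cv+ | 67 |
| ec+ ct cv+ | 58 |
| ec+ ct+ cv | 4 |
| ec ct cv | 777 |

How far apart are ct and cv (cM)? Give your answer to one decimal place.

The two most frequent reciprocal classes, ec ct cv and ec+ ct+ cv+, are the parental types, so the F1 was ec ct cv / ec+ ct+ cv+.
The two rarest classes, ec ct cv+ and ec+ ct+ cv, are the double crossovers. Comparing them with the parentals, only the cv allele has switched, so cv is the middle locus and the order is ct – cv – ec.
Crossovers in the ct–cv interval produce the single-crossover classes ec ct+ cv and ec+ ct cv+ (60 + 58 = 118) plus the double crossovers (8).
RF(ct–cv) = (118 + 8) / 2000 = 126/2000 = 0.0630 → 6.3 cM.

6.3 cM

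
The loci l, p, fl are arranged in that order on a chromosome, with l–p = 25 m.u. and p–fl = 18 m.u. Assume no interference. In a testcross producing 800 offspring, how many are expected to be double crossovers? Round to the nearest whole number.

Map distances give recombination frequencies of 0.250 and 0.180 for the two intervals.
With no interference, expected double-crossover frequency = 0.250 × 0.180 = 0.04500.
Expected number = 0.04500 × 800 = 36.00 ≈ 36.

36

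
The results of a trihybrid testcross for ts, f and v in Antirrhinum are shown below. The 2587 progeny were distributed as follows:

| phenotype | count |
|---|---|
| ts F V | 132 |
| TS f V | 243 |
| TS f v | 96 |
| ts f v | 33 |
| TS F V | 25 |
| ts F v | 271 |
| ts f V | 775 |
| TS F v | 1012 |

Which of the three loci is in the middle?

v

The two most frequent reciprocal classes, TS F v and ts f V, are the parental types, so the F1 was TS F v / ts f V.
The two rarest classes, TS F V and ts f v, are the double crossovers. Comparing them with the parentals, only the v allele has switched, so v is the middle locus and the order is f – v – ts.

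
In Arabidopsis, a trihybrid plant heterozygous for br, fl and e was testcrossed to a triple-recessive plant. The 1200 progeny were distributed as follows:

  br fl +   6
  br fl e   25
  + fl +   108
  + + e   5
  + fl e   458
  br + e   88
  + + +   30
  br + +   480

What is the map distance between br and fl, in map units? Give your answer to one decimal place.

5.5 map units

The two most frequent reciprocal classes, br + + and + fl e, are the parental types, so the F1 was br + + / + fl e.
The two rarest classes, br fl + and + + e, are the double crossovers. Comparing them with the parentals, only the fl allele has switched, so fl is the middle locus and the order is br – fl – e.
Crossovers in the br–fl interval produce the single-crossover classes + + + and br fl e (30 + 25 = 55) plus the double crossovers (11).
RF(br–fl) = (55 + 11) / 1200 = 66/1200 = 0.0550 → 5.5 map units.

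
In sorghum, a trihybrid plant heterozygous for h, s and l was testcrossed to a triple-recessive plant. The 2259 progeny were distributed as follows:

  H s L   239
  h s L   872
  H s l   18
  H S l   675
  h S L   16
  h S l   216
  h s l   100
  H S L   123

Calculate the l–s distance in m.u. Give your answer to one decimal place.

11.4 m.u.

The two most frequent reciprocal classes, h s L and H S l, are the parental types, so the F1 was h s L / H S l.
The two rarest classes, h S L and H s l, are the double crossovers. Comparing them with the parentals, only the s allele has switched, so s is the middle locus and the order is h – s – l.
Crossovers in the s–l interval produce the single-crossover classes h s l and H S L (100 + 123 = 223) plus the double crossovers (34).
RF(s–l) = (223 + 34) / 2259 = 257/2259 = 0.1138 → 11.4 m.u.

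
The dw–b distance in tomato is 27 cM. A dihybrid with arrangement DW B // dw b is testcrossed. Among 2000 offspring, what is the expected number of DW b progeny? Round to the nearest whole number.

A map distance of 27 cM corresponds to a recombination frequency of 0.270.
The F1 is DW B / dw b, so DW b is a recombinant gamete class with expected frequency r/2 = 0.270/2 = 0.1350.
Expected number = 0.1350 × 2000 = 270.00 ≈ 270.

270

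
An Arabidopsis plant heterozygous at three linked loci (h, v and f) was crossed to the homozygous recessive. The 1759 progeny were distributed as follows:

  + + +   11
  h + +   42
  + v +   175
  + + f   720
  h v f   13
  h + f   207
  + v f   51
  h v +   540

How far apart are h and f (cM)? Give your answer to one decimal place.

23.1 cM

The two most frequent reciprocal classes, + + f and h v +, are the parental types, so the F1 was + + f / h v +.
The two rarest classes, + + + and h v f, are the double crossovers. Comparing them with the parentals, only the f allele has switched, so f is the middle locus and the order is v – f – h.
Crossovers in the f–h interval produce the single-crossover classes h + f and + v + (207 + 175 = 382) plus the double crossovers (24).
RF(f–h) = (382 + 24) / 1759 = 406/1759 = 0.2308 → 23.1 cM.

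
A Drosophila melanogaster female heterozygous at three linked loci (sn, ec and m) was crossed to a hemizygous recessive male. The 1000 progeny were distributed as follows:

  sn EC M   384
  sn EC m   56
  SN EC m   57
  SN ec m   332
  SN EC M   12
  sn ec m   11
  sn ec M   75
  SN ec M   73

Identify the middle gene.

The two most frequent reciprocal classes, SN ec m and sn EC M, are the parental types, so the F1 was SN ec m / sn EC M.
The two rarest classes, sn ec m and SN EC M, are the double crossovers. Comparing them with the parentals, only the sn allele has switched, so sn is the middle locus and the order is ec – sn – m.

sn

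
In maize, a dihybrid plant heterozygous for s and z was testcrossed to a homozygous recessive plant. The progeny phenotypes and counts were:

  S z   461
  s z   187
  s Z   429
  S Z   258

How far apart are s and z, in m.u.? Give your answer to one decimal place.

33.3 m.u.

The two most frequent classes, S z (461) and s Z (429), are the parental types, so the F1 was S z / s Z.
The recombinant classes are S Z and s z: 258 + 187 = 445.
Recombination frequency = 445/1335 = 0.3333 ≈ 33.3%, i.e. 33.3 m.u.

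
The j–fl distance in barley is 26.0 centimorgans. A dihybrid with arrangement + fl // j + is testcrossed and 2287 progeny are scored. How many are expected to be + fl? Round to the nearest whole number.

A map distance of 26.0 centimorgans corresponds to a recombination frequency of 0.260.
The F1 is + fl / j +, so + fl is a parental gamete class with expected frequency (1 − r)/2 = 0.740/2 = 0.3700.
Expected number = 0.3700 × 2287 = 846.19 ≈ 846.

846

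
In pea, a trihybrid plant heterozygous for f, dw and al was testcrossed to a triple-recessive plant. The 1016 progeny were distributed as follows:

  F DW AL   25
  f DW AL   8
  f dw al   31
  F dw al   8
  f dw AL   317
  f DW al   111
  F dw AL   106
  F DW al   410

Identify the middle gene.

The two most frequent reciprocal classes, f dw AL and F DW al, are the parental types, so the F1 was f dw AL / F DW al.
The two rarest classes, f DW AL and F dw al, are the double crossovers. Comparing them with the parentals, only the dw allele has switched, so dw is the middle locus and the order is f – dw – al.

dw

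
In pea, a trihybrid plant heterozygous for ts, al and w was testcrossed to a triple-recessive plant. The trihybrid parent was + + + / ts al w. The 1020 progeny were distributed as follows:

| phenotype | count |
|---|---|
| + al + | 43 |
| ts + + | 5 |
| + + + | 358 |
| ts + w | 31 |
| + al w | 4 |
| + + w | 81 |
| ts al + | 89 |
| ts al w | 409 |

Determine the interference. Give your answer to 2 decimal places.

0.38

The two rarest classes, ts + + and + al w, are the double crossovers. Comparing them with the parentals, only the ts allele has switched, so ts is the middle locus and the order is al – ts – w.
al–ts: (74 + 9)/1020 = 0.0814; ts–w: (170 + 9)/1020 = 0.1755.
Expected DCO frequency = 0.0814 × 0.1755 ≈ 0.01429; observed = 9/1020 ≈ 0.00882.
Coefficient of coincidence = 0.00882/0.01429 ≈ 0.62; interference = 1 − 0.62 = 0.38.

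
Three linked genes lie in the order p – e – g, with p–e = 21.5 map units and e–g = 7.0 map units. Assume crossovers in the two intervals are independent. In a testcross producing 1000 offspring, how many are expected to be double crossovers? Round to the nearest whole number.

Map distances give recombination frequencies of 0.215 and 0.070 for the two intervals.
With no interference, expected double-crossover frequency = 0.215 × 0.070 = 0.01505.
Expected number = 0.01505 × 1000 = 15.05 ≈ 15.

15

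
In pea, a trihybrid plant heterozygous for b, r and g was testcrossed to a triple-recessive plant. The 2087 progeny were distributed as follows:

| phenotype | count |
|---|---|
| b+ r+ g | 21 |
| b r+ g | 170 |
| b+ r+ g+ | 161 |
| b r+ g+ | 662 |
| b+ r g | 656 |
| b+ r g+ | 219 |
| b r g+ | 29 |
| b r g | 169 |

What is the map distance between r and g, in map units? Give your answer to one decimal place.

The two most frequent reciprocal classes, b r+ g+ and b+ r g, are the parental types, so the F1 was b r+ g+ / b+ r g.
The two rarest classes, b r g+ and b+ r+ g, are the double crossovers. Comparing them with the parentals, only the r allele has switched, so r is the middle locus and the order is b – r – g.
Crossovers in the r–g interval produce the single-crossover classes b r+ g and b+ r g+ (170 + 219 = 389) plus the double crossovers (50).
RF(r–g) = (389 + 50) / 2087 = 439/2087 = 0.2103 → 21.0 map units.

21.0 map units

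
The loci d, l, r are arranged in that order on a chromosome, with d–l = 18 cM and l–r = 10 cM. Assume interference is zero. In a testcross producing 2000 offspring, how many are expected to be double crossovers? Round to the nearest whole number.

36

Map distances give recombination frequencies of 0.180 and 0.100 for the two intervals.
With no interference, expected double-crossover frequency = 0.180 × 0.100 = 0.01800.
Expected number = 0.01800 × 2000 = 36.00 ≈ 36.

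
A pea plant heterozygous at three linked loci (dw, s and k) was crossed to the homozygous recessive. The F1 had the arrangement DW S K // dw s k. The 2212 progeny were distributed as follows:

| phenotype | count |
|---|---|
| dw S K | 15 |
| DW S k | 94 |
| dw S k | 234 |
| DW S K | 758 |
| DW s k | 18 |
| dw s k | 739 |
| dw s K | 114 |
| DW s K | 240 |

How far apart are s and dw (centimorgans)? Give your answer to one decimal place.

The two rarest classes, dw S K and DW s k, are the double crossovers. Comparing them with the parentals, only the dw allele has switched, so dw is the middle locus and the order is k – dw – s.
Crossovers in the dw–s interval produce the single-crossover classes DW s K and dw S k (240 + 234 = 474) plus the double crossovers (33).
RF(dw–s) = (474 + 33) / 2212 = 507/2212 = 0.2292 → 22.9 centimorgans.

22.9 centimorgans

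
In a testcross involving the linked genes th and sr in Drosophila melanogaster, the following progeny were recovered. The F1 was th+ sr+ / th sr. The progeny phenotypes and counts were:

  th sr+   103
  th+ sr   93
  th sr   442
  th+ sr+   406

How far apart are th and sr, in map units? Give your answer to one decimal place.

18.8 map units

The recombinant classes are th+ sr and th sr+: 93 + 103 = 196.
Recombination frequency = 196/1044 = 0.1877 ≈ 18.8%, i.e. 18.8 map units.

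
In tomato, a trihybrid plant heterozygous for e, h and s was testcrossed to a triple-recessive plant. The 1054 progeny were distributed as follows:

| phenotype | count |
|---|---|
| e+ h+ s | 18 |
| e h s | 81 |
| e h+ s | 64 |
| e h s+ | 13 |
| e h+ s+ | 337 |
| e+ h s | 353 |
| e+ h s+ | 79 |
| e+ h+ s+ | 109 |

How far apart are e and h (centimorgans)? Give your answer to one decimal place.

21.0 centimorgans

The two most frequent reciprocal classes, e+ h s and e h+ s+, are the parental types, so the F1 was e+ h s / e h+ s+.
The two rarest classes, e+ h+ s and e h s+, are the double crossovers. Comparing them with the parentals, only the h allele has switched, so h is the middle locus and the order is e – h – s.
Crossovers in the e–h interval produce the single-crossover classes e h s and e+ h+ s+ (81 + 109 = 190) plus the double crossovers (31).
RF(e–h) = (190 + 31) / 1054 = 221/1054 = 0.2097 → 21.0 centimorgans.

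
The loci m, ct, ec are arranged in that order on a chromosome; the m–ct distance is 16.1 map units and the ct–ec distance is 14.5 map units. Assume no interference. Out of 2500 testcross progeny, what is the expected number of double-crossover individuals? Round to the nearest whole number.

Map distances give recombination frequencies of 0.161 and 0.145 for the two intervals.
With no interference, expected double-crossover frequency = 0.161 × 0.145 = 0.02334.
Expected number = 0.02334 × 2500 = 58.36 ≈ 58.

58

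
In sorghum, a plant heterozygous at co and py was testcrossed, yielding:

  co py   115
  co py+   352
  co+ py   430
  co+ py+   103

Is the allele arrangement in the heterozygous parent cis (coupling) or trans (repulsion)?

trans

The two most frequent classes are co+ py (430) and co py+ (352); these are the parental (non-recombinant) types.
So the F1 carried co+ py on one chromosome and co py+ on the other — the recessive alleles are on opposite chromosomes (trans / repulsion).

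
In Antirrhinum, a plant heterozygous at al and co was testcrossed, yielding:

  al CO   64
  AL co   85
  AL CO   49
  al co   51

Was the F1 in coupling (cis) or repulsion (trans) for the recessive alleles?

The two most frequent classes are AL co (85) and al CO (64); these are the parental (non-recombinant) types.
So the F1 carried AL co on one chromosome and al CO on the other — the recessive alleles are on opposite chromosomes (trans / repulsion).

trans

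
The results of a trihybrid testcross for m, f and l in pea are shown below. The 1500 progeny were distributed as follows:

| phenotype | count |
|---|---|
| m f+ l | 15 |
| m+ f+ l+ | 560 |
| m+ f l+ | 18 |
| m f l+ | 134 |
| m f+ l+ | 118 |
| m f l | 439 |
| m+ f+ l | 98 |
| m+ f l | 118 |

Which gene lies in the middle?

The two most frequent reciprocal classes, m+ f+ l+ and m f l, are the parental types, so the F1 was m+ f+ l+ / m f l.
The two rarest classes, m+ f l+ and m f+ l, are the double crossovers. Comparing them with the parentals, only the f allele has switched, so f is the middle locus and the order is m – f – l.

f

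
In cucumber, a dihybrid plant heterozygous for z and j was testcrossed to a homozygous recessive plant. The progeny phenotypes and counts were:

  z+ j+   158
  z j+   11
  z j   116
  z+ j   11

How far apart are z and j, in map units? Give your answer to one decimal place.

7.4 map units

The two most frequent classes, z+ j+ (158) and z j (116), are the parental types, so the F1 was z+ j+ / z j.
The recombinant classes are z+ j and z j+: 11 + 11 = 22.
Recombination frequency = 22/296 = 0.0743 ≈ 7.4%, i.e. 7.4 map units.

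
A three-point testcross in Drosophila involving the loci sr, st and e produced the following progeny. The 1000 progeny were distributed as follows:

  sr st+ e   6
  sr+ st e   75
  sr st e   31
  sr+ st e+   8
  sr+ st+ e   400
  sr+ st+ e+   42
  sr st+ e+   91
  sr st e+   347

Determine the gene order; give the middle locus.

The two most frequent reciprocal classes, sr st e+ and sr+ st+ e, are the parental types, so the F1 was sr st e+ / sr+ st+ e.
The two rarest classes, sr+ st e+ and sr st+ e, are the double crossovers. Comparing them with the parentals, only the sr allele has switched, so sr is the middle locus and the order is e – sr – st.

sr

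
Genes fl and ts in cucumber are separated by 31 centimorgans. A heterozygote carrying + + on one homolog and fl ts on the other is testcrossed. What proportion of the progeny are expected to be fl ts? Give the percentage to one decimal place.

34.5%

A map distance of 31 centimorgans corresponds to a recombination frequency of 0.310.
The F1 is + + / fl ts, so fl ts is a parental gamete class with expected frequency (1 − r)/2 = 0.690/2 = 0.3450.
That is 0.3450 = 34.5% of the progeny.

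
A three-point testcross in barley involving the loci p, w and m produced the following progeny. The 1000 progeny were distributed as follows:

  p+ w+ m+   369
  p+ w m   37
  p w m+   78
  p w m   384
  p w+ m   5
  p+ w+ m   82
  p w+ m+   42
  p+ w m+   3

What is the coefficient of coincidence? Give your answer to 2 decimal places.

0.55

The two most frequent reciprocal classes, p+ w+ m+ and p w m, are the parental types, so the F1 was p+ w+ m+ / p w m.
The two rarest classes, p+ w m+ and p w+ m, are the double crossovers. Comparing them with the parentals, only the w allele has switched, so w is the middle locus and the order is p – w – m.
p–w: (79 + 8)/1000 = 0.0870; w–m: (160 + 8)/1000 = 0.1680.
Expected DCO frequency = 0.0870 × 0.1680 ≈ 0.01462; observed = 8/1000 ≈ 0.00800.
Coefficient of coincidence = 0.00800/0.01462 ≈ 0.55.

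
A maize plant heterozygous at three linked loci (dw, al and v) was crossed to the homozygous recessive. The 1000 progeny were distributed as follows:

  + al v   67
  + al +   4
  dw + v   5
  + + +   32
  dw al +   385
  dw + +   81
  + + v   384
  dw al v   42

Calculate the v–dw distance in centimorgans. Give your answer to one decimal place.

The two most frequent reciprocal classes, dw al + and + + v, are the parental types, so the F1 was dw al + / + + v.
The two rarest classes, + al + and dw + v, are the double crossovers. Comparing them with the parentals, only the dw allele has switched, so dw is the middle locus and the order is v – dw – al.
Crossovers in the v–dw interval produce the single-crossover classes dw al v and + + + (42 + 32 = 74) plus the double crossovers (9).
RF(v–dw) = (74 + 9) / 1000 = 83/1000 = 0.0830 → 8.3 centimorgans.

8.3 centimorgans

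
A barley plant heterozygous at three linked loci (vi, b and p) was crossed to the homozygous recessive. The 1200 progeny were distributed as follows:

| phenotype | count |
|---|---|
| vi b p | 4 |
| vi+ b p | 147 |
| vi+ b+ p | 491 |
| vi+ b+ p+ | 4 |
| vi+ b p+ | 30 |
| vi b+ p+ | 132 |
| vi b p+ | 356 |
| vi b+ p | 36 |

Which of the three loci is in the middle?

The two most frequent reciprocal classes, vi+ b+ p and vi b p+, are the parental types, so the F1 was vi+ b+ p / vi b p+.
The two rarest classes, vi+ b+ p+ and vi b p, are the double crossovers. Comparing them with the parentals, only the p allele has switched, so p is the middle locus and the order is b – p – vi.

p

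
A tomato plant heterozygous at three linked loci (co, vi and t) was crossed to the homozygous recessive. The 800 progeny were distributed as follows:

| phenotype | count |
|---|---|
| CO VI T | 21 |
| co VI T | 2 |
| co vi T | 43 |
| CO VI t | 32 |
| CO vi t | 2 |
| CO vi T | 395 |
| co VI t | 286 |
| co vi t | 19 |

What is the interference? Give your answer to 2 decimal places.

The two most frequent reciprocal classes, co VI t and CO vi T, are the parental types, so the F1 was co VI t / CO vi T.
The two rarest classes, co VI T and CO vi t, are the double crossovers. Comparing them with the parentals, only the t allele has switched, so t is the middle locus and the order is vi – t – co.
vi–t: (40 + 4)/800 = 0.0550; t–co: (75 + 4)/800 = 0.0988.
Expected DCO frequency = 0.0550 × 0.0988 ≈ 0.00543; observed = 4/800 ≈ 0.00500.
Coefficient of coincidence = 0.00500/0.00543 ≈ 0.92; interference = 1 − 0.92 = 0.08.

0.08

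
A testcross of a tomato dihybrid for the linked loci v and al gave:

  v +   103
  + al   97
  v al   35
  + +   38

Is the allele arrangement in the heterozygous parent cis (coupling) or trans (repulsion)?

The two most frequent classes are + al (97) and v + (103); these are the parental (non-recombinant) types.
So the F1 carried + al on one chromosome and v + on the other — the recessive alleles are on opposite chromosomes (trans / repulsion).

trans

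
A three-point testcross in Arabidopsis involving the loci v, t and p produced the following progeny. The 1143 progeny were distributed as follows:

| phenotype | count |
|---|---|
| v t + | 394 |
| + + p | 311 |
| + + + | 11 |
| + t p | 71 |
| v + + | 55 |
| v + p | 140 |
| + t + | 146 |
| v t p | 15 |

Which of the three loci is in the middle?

p

The two most frequent reciprocal classes, v t + and + + p, are the parental types, so the F1 was v t + / + + p.
The two rarest classes, v t p and + + +, are the double crossovers. Comparing them with the parentals, only the p allele has switched, so p is the middle locus and the order is v – p – t.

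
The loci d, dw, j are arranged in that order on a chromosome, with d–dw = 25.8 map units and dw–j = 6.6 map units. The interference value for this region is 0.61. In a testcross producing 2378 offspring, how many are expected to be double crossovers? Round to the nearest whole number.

Map distances give recombination frequencies of 0.258 and 0.066 for the two intervals.
With interference 0.61 (so coincidence = 0.39), expected double-crossover frequency = 0.258 × 0.066 × 0.39 = 0.00664.
Expected number = 0.00664 × 2378 = 15.79 ≈ 16.

16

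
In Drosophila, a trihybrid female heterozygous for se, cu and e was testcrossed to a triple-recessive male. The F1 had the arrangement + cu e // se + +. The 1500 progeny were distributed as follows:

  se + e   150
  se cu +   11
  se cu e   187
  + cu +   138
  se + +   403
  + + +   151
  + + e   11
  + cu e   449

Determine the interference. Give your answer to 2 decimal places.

0.70

The two rarest classes, + + e and se cu +, are the double crossovers. Comparing them with the parentals, only the cu allele has switched, so cu is the middle locus and the order is e – cu – se.
e–cu: (288 + 22)/1500 = 0.2067; cu–se: (338 + 22)/1500 = 0.2400.
Expected DCO frequency = 0.2067 × 0.2400 ≈ 0.04961; observed = 22/1500 ≈ 0.01467.
Coefficient of coincidence = 0.01467/0.04961 ≈ 0.30; interference = 1 − 0.30 = 0.70.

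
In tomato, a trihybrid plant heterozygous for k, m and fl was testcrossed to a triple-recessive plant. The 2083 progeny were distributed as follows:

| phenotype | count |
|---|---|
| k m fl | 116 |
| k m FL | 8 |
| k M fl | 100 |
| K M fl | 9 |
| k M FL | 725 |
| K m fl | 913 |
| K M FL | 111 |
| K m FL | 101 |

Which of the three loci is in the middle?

m

The two most frequent reciprocal classes, K m fl and k M FL, are the parental types, so the F1 was K m fl / k M FL.
The two rarest classes, K M fl and k m FL, are the double crossovers. Comparing them with the parentals, only the m allele has switched, so m is the middle locus and the order is fl – m – k.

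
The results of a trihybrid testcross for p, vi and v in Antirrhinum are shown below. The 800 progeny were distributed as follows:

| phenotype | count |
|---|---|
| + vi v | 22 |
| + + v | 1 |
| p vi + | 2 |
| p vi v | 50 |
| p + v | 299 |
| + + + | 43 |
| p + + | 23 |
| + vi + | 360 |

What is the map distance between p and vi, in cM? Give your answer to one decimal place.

The two most frequent reciprocal classes, p + v and + vi +, are the parental types, so the F1 was p + v / + vi +.
The two rarest classes, + + v and p vi +, are the double crossovers. Comparing them with the parentals, only the p allele has switched, so p is the middle locus and the order is vi – p – v.
Crossovers in the vi–p interval produce the single-crossover classes p vi v and + + + (50 + 43 = 93) plus the double crossovers (3).
RF(vi–p) = (93 + 3) / 800 = 96/800 = 0.1200 → 12.0 cM.

12.0 cM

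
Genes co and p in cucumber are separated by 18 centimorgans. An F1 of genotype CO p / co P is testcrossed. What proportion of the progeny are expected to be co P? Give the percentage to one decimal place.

A map distance of 18 centimorgans corresponds to a recombination frequency of 0.180.
The F1 is CO p / co P, so co P is a parental gamete class with expected frequency (1 − r)/2 = 0.820/2 = 0.4100.
That is 0.4100 = 41.0% of the progeny.

41.0%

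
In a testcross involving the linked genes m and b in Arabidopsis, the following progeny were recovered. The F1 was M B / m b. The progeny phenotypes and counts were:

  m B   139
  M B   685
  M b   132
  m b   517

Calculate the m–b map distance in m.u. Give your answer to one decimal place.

18.4 m.u.

The recombinant classes are M b and m B: 132 + 139 = 271.
Recombination frequency = 271/1473 = 0.1840 ≈ 18.4%, i.e. 18.4 m.u.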